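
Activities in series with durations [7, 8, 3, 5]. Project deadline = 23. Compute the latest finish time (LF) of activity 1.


LF(activity 1) = deadline - sum of successor durations
Successors: activities 2 through 4 with durations [8, 3, 5]
Sum of successor durations = 16
LF = 23 - 16 = 7

7


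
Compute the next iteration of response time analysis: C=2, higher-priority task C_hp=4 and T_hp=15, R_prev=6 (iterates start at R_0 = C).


R_next = C + ceil(R_prev / T_hp) * C_hp
ceil(6 / 15) = ceil(0.4) = 1
Interference = 1 * 4 = 4
R_next = 2 + 4 = 6
R_next = R_prev, so the iteration has converged (response time = 6).

6


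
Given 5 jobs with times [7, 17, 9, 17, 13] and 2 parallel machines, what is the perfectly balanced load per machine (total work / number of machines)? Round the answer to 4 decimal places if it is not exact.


Total processing time = 7 + 17 + 9 + 17 + 13 = 63
Number of machines = 2
Ideal balanced load = 63 / 2 = 31.5

31.5


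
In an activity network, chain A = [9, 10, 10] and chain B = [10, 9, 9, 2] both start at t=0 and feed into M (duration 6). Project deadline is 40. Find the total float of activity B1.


Forward pass: ES(B1) = sum of predecessors on chain B = 0
EF = ES + duration = 0 + 10 = 10
Backward pass: LF(M) = deadline = 40; LS(M) = 40 - 6 = 34
LF(B1) = LS(M) - sum(successors on chain B) = 34 - 20 = 14
LS = LF - duration = 14 - 10 = 4
Total float = LS - ES = 4 - 0 = 4

4


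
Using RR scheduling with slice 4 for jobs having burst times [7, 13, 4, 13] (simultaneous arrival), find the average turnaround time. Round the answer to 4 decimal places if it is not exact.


Time quantum = 4
Execution trace:
  J1 runs 4 units, time = 4
  J2 runs 4 units, time = 8
  J3 runs 4 units, time = 12
  J4 runs 4 units, time = 16
  J1 runs 3 units, time = 19
  J2 runs 4 units, time = 23
  J4 runs 4 units, time = 27
  J2 runs 4 units, time = 31
  J4 runs 4 units, time = 35
  J2 runs 1 units, time = 36
  J4 runs 1 units, time = 37
Finish times: [19, 36, 12, 37]
Average turnaround = 104/4 = 26.0

26.0


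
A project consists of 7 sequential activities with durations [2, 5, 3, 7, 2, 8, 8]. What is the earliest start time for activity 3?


Activity 3 starts after activities 1 through 2 complete.
Predecessor durations: [2, 5]
ES = 2 + 5 = 7

7


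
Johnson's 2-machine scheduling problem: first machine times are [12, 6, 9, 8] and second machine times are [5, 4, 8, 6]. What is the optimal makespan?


Apply Johnson's rule:
  Group 1 (a <= b): []
  Group 2 (a > b): [(3, 9, 8), (4, 8, 6), (1, 12, 5), (2, 6, 4)]
Optimal job order: [3, 4, 1, 2]
Schedule:
  Job 3: M1 done at 9, M2 done at 17
  Job 4: M1 done at 17, M2 done at 23
  Job 1: M1 done at 29, M2 done at 34
  Job 2: M1 done at 35, M2 done at 39
Makespan = 39

39


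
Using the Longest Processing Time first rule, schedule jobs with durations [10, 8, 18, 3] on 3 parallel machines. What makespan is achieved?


Sort jobs in decreasing order (LPT): [18, 10, 8, 3]
Assign each job to the least loaded machine:
  Machine 1: jobs [18], load = 18
  Machine 2: jobs [10], load = 10
  Machine 3: jobs [8, 3], load = 11
Makespan = max load = 18

18


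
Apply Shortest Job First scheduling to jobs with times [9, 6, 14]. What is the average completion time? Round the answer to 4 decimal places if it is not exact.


SJF order (ascending): [6, 9, 14]
Completion times:
  Job 1: burst=6, C=6
  Job 2: burst=9, C=15
  Job 3: burst=14, C=29
Average completion = 50/3 = 16.6667

16.6667


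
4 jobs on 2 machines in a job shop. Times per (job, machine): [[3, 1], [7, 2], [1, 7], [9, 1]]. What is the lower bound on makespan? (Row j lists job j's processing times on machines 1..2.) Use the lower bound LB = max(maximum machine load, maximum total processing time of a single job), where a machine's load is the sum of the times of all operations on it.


Machine loads:
  Machine 1: 3 + 7 + 1 + 9 = 20
  Machine 2: 1 + 2 + 7 + 1 = 11
Max machine load = 20
Job totals:
  Job 1: 4
  Job 2: 9
  Job 3: 8
  Job 4: 10
Max job total = 10
Lower bound = max(20, 10) = 20

20


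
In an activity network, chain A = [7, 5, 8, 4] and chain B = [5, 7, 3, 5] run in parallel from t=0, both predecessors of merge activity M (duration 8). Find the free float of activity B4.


ES(B4) = sum of predecessors on chain B = 15
EF(B4) = ES + duration = 15 + 5 = 20
Successor of B4 is M. ES(M) = max(sum(A), sum(B)) = max(24, 20) = 24
Free float = ES(successor) - EF(current) = 24 - 20 = 4

4


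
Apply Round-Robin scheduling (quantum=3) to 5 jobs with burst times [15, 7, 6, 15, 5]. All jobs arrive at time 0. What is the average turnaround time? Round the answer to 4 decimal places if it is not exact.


Time quantum = 3
Execution trace:
  J1 runs 3 units, time = 3
  J2 runs 3 units, time = 6
  J3 runs 3 units, time = 9
  J4 runs 3 units, time = 12
  J5 runs 3 units, time = 15
  J1 runs 3 units, time = 18
  J2 runs 3 units, time = 21
  J3 runs 3 units, time = 24
  J4 runs 3 units, time = 27
  J5 runs 2 units, time = 29
  J1 runs 3 units, time = 32
  J2 runs 1 units, time = 33
  J4 runs 3 units, time = 36
  J1 runs 3 units, time = 39
  J4 runs 3 units, time = 42
  J1 runs 3 units, time = 45
  J4 runs 3 units, time = 48
Finish times: [45, 33, 24, 48, 29]
Average turnaround = 179/5 = 35.8

35.8


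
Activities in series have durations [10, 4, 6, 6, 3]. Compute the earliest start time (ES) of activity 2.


Activity 2 starts after activities 1 through 1 complete.
Predecessor durations: [10]
ES = 10 = 10

10


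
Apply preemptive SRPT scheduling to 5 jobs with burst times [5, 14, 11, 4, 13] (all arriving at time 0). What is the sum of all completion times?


Since all jobs arrive at t=0, SRPT equals SPT ordering.
SPT order: [4, 5, 11, 13, 14]
Completion times:
  Job 1: p=4, C=4
  Job 2: p=5, C=9
  Job 3: p=11, C=20
  Job 4: p=13, C=33
  Job 5: p=14, C=47
Total completion time = 4 + 9 + 20 + 33 + 47 = 113

113


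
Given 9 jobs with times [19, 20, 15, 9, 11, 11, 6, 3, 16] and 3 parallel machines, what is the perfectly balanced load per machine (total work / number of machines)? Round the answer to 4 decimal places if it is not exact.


Total processing time = 19 + 20 + 15 + 9 + 11 + 11 + 6 + 3 + 16 = 110
Number of machines = 3
Ideal balanced load = 110 / 3 = 36.6667

36.6667


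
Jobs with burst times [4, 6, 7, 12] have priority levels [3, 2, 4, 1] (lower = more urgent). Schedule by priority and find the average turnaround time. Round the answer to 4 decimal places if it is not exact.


Sort by priority (ascending = highest first):
Order: [(1, 12), (2, 6), (3, 4), (4, 7)]
Completion times:
  Priority 1, burst=12, C=12
  Priority 2, burst=6, C=18
  Priority 3, burst=4, C=22
  Priority 4, burst=7, C=29
Average turnaround = 81/4 = 20.25

20.25


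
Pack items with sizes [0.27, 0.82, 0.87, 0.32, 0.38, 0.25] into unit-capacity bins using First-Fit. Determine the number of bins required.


Place items sequentially using First-Fit:
  Item 0.27 -> new Bin 1
  Item 0.82 -> new Bin 2
  Item 0.87 -> new Bin 3
  Item 0.32 -> Bin 1 (now 0.59)
  Item 0.38 -> Bin 1 (now 0.97)
  Item 0.25 -> new Bin 4
Total bins used = 4

4


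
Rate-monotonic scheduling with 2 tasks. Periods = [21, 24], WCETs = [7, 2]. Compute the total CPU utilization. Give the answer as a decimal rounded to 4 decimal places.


Compute individual utilizations (exact fractions):
  Task 1: C/T = 7/21 = 1/3 (approx. 0.3333)
  Task 2: C/T = 2/24 = 1/12 (approx. 0.0833)
Total utilization U = 1/3 + 1/12 = 5/12
Rounded to 4 decimal places: U = 0.4167
RM (Liu & Layland) bound for 2 tasks = 0.828427; compare with U = 5/12 (approx. 0.416667)
U <= bound, so schedulable by RM sufficient condition.

0.4167


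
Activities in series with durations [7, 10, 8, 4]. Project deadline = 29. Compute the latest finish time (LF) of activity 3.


LF(activity 3) = deadline - sum of successor durations
Successors: activities 4 through 4 with durations [4]
Sum of successor durations = 4
LF = 29 - 4 = 25

25


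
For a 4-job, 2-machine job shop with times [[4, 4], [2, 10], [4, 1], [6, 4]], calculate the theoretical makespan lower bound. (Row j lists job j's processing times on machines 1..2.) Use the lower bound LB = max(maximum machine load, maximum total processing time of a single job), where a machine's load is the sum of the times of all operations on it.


Machine loads:
  Machine 1: 4 + 2 + 4 + 6 = 16
  Machine 2: 4 + 10 + 1 + 4 = 19
Max machine load = 19
Job totals:
  Job 1: 8
  Job 2: 12
  Job 3: 5
  Job 4: 10
Max job total = 12
Lower bound = max(19, 12) = 19

19


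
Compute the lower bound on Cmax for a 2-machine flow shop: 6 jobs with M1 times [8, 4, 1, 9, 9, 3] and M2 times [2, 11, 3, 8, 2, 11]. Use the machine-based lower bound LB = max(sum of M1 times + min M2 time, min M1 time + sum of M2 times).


LB1 = sum(M1 times) + min(M2 times) = 34 + 2 = 36
LB2 = min(M1 times) + sum(M2 times) = 1 + 37 = 38
Lower bound = max(LB1, LB2) = max(36, 38) = 38

38


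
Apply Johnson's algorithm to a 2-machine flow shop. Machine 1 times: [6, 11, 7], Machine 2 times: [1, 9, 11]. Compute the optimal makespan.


Apply Johnson's rule:
  Group 1 (a <= b): [(3, 7, 11)]
  Group 2 (a > b): [(2, 11, 9), (1, 6, 1)]
Optimal job order: [3, 2, 1]
Schedule:
  Job 3: M1 done at 7, M2 done at 18
  Job 2: M1 done at 18, M2 done at 27
  Job 1: M1 done at 24, M2 done at 28
Makespan = 28

28


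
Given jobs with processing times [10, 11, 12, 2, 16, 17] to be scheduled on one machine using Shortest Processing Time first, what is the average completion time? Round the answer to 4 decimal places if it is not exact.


Sort jobs by processing time (SPT order): [2, 10, 11, 12, 16, 17]
Compute completion times sequentially:
  Job 1: processing = 2, completes at 2
  Job 2: processing = 10, completes at 12
  Job 3: processing = 11, completes at 23
  Job 4: processing = 12, completes at 35
  Job 5: processing = 16, completes at 51
  Job 6: processing = 17, completes at 68
Sum of completion times = 191
Average completion time = 191/6 = 31.8333

31.8333


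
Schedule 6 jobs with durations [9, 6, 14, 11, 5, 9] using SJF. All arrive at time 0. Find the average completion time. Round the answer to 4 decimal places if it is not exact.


SJF order (ascending): [5, 6, 9, 9, 11, 14]
Completion times:
  Job 1: burst=5, C=5
  Job 2: burst=6, C=11
  Job 3: burst=9, C=20
  Job 4: burst=9, C=29
  Job 5: burst=11, C=40
  Job 6: burst=14, C=54
Average completion = 159/6 = 26.5

26.5


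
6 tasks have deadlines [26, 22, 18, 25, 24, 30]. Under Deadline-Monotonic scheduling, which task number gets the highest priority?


Sort tasks by relative deadline (ascending):
  Task 3: deadline = 18
  Task 2: deadline = 22
  Task 5: deadline = 24
  Task 4: deadline = 25
  Task 1: deadline = 26
  Task 6: deadline = 30
Priority order (highest first): [3, 2, 5, 4, 1, 6]
Highest priority task = 3

3


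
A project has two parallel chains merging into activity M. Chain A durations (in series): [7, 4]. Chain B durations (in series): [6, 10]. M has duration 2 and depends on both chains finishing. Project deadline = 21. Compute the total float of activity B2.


Forward pass: ES(B2) = sum of predecessors on chain B = 6
EF = ES + duration = 6 + 10 = 16
Backward pass: LF(M) = deadline = 21; LS(M) = 21 - 2 = 19
LF(B2) = LS(M) - sum(successors on chain B) = 19 - 0 = 19
LS = LF - duration = 19 - 10 = 9
Total float = LS - ES = 9 - 6 = 3

3


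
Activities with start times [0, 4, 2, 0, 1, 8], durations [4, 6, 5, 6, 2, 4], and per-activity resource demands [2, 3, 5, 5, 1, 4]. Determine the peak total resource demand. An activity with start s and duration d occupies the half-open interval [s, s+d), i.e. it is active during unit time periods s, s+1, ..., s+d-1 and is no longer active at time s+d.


Each activity i is active on [start_i, start_i + duration_i).
Compute total resource usage per time slot:
  t=0: active resources = [2, 5], total = 7
  t=1: active resources = [2, 5, 1], total = 8
  t=2: active resources = [2, 5, 5, 1], total = 13
  t=3: active resources = [2, 5, 5], total = 12
  t=4: active resources = [3, 5, 5], total = 13
  t=5: active resources = [3, 5, 5], total = 13
  t=6: active resources = [3, 5], total = 8
  t=7: active resources = [3], total = 3
  t=8: active resources = [3, 4], total = 7
  t=9: active resources = [3, 4], total = 7
  t=10: active resources = [4], total = 4
  t=11: active resources = [4], total = 4
Peak resource demand = 13

13


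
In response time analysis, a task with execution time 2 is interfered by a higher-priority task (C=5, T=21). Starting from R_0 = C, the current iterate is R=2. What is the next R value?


R_next = C + ceil(R_prev / T_hp) * C_hp
ceil(2 / 21) = ceil(0.0952) = 1
Interference = 1 * 5 = 5
R_next = 2 + 5 = 7

7


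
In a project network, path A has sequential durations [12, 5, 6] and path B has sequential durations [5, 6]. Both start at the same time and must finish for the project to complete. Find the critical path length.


Path A total = 12 + 5 + 6 = 23
Path B total = 5 + 6 = 11
Critical path = longest path = max(23, 11) = 23

23


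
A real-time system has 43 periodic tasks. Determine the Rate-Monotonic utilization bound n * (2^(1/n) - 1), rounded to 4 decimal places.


Compute 2^(1/43) = 1.0162503252
Subtract 1: 1.0162503252 - 1 = 0.0162503252
Multiply by n: 43 * 0.0162503252 = 0.6987639836
Round to 4 dp: 0.6988

0.6988


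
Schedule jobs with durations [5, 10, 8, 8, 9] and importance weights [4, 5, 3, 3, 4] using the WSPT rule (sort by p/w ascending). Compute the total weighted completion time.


Compute p/w ratios and sort ascending (WSPT): [(5, 4), (10, 5), (9, 4), (8, 3), (8, 3)]
Compute weighted completion times:
  Job (p=5,w=4): C=5, w*C=4*5=20
  Job (p=10,w=5): C=15, w*C=5*15=75
  Job (p=9,w=4): C=24, w*C=4*24=96
  Job (p=8,w=3): C=32, w*C=3*32=96
  Job (p=8,w=3): C=40, w*C=3*40=120
Total weighted completion time = 407

407


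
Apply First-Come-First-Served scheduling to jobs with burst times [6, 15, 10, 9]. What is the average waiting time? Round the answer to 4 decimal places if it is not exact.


FCFS order (as given): [6, 15, 10, 9]
Waiting times:
  Job 1: wait = 0
  Job 2: wait = 6
  Job 3: wait = 21
  Job 4: wait = 31
Sum of waiting times = 58
Average waiting time = 58/4 = 14.5

14.5


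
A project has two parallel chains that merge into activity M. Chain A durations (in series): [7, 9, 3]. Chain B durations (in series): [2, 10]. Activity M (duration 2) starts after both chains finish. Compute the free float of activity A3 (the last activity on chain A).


ES(A3) = sum of predecessors on chain A = 16
EF(A3) = ES + duration = 16 + 3 = 19
Successor of A3 is M. ES(M) = max(sum(A), sum(B)) = max(19, 12) = 19
Free float = ES(successor) - EF(current) = 19 - 19 = 0

0


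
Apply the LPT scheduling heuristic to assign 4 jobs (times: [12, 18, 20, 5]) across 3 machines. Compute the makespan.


Sort jobs in decreasing order (LPT): [20, 18, 12, 5]
Assign each job to the least loaded machine:
  Machine 1: jobs [20], load = 20
  Machine 2: jobs [18], load = 18
  Machine 3: jobs [12, 5], load = 17
Makespan = max load = 20

20


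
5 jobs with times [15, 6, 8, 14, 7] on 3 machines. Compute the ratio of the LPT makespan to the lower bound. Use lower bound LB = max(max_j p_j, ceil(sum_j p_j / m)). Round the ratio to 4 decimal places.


LPT order: [15, 14, 8, 7, 6]
Machine loads after assignment: [15, 20, 15]
LPT makespan = 20
Lower bound = max(max_job, ceil(total/3)) = max(15, 17) = 17
Ratio = 20 / 17 = 1.1765

1.1765


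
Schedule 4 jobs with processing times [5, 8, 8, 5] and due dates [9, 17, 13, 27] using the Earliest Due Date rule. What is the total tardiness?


Sort by due date (EDD order): [(5, 9), (8, 13), (8, 17), (5, 27)]
Compute completion times and tardiness:
  Job 1: p=5, d=9, C=5, tardiness=max(0,5-9)=0
  Job 2: p=8, d=13, C=13, tardiness=max(0,13-13)=0
  Job 3: p=8, d=17, C=21, tardiness=max(0,21-17)=4
  Job 4: p=5, d=27, C=26, tardiness=max(0,26-27)=0
Total tardiness = 4

4


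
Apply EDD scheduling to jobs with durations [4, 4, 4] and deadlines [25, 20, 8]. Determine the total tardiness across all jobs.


Sort by due date (EDD order): [(4, 8), (4, 20), (4, 25)]
Compute completion times and tardiness:
  Job 1: p=4, d=8, C=4, tardiness=max(0,4-8)=0
  Job 2: p=4, d=20, C=8, tardiness=max(0,8-20)=0
  Job 3: p=4, d=25, C=12, tardiness=max(0,12-25)=0
Total tardiness = 0

0


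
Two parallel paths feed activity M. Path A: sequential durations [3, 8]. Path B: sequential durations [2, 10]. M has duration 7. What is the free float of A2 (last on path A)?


ES(A2) = sum of predecessors on chain A = 3
EF(A2) = ES + duration = 3 + 8 = 11
Successor of A2 is M. ES(M) = max(sum(A), sum(B)) = max(11, 12) = 12
Free float = ES(successor) - EF(current) = 12 - 11 = 1

1


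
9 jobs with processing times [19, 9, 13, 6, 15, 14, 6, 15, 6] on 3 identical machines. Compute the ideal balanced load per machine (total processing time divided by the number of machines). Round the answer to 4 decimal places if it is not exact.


Total processing time = 19 + 9 + 13 + 6 + 15 + 14 + 6 + 15 + 6 = 103
Number of machines = 3
Ideal balanced load = 103 / 3 = 34.3333

34.3333


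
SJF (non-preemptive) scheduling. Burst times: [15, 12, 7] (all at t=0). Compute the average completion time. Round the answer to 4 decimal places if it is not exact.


SJF order (ascending): [7, 12, 15]
Completion times:
  Job 1: burst=7, C=7
  Job 2: burst=12, C=19
  Job 3: burst=15, C=34
Average completion = 60/3 = 20.0

20.0


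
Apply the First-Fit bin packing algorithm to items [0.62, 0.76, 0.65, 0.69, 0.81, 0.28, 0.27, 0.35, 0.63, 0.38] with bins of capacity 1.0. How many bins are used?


Place items sequentially using First-Fit:
  Item 0.62 -> new Bin 1
  Item 0.76 -> new Bin 2
  Item 0.65 -> new Bin 3
  Item 0.69 -> new Bin 4
  Item 0.81 -> new Bin 5
  Item 0.28 -> Bin 1 (now 0.9)
  Item 0.27 -> Bin 3 (now 0.92)
  Item 0.35 -> new Bin 6
  Item 0.63 -> Bin 6 (now 0.98)
  Item 0.38 -> new Bin 7
Total bins used = 7

7


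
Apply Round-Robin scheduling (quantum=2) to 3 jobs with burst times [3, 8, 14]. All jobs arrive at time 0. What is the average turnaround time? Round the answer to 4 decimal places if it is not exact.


Time quantum = 2
Execution trace:
  J1 runs 2 units, time = 2
  J2 runs 2 units, time = 4
  J3 runs 2 units, time = 6
  J1 runs 1 units, time = 7
  J2 runs 2 units, time = 9
  J3 runs 2 units, time = 11
  J2 runs 2 units, time = 13
  J3 runs 2 units, time = 15
  J2 runs 2 units, time = 17
  J3 runs 2 units, time = 19
  J3 runs 2 units, time = 21
  J3 runs 2 units, time = 23
  J3 runs 2 units, time = 25
Finish times: [7, 17, 25]
Average turnaround = 49/3 = 16.3333

16.3333


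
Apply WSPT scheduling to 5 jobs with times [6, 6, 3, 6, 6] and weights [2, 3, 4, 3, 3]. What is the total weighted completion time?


Compute p/w ratios and sort ascending (WSPT): [(3, 4), (6, 3), (6, 3), (6, 3), (6, 2)]
Compute weighted completion times:
  Job (p=3,w=4): C=3, w*C=4*3=12
  Job (p=6,w=3): C=9, w*C=3*9=27
  Job (p=6,w=3): C=15, w*C=3*15=45
  Job (p=6,w=3): C=21, w*C=3*21=63
  Job (p=6,w=2): C=27, w*C=2*27=54
Total weighted completion time = 201

201


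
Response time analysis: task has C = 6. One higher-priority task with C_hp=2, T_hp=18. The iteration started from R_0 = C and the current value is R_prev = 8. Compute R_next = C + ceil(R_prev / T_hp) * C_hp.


R_next = C + ceil(R_prev / T_hp) * C_hp
ceil(8 / 18) = ceil(0.4444) = 1
Interference = 1 * 2 = 2
R_next = 6 + 2 = 8
R_next = R_prev, so the iteration has converged (response time = 8).

8


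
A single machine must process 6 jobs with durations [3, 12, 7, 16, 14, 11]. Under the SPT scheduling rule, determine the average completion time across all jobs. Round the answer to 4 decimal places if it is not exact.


Sort jobs by processing time (SPT order): [3, 7, 11, 12, 14, 16]
Compute completion times sequentially:
  Job 1: processing = 3, completes at 3
  Job 2: processing = 7, completes at 10
  Job 3: processing = 11, completes at 21
  Job 4: processing = 12, completes at 33
  Job 5: processing = 14, completes at 47
  Job 6: processing = 16, completes at 63
Sum of completion times = 177
Average completion time = 177/6 = 29.5

29.5


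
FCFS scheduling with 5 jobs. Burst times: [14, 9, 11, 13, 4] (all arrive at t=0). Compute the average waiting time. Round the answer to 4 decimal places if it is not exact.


FCFS order (as given): [14, 9, 11, 13, 4]
Waiting times:
  Job 1: wait = 0
  Job 2: wait = 14
  Job 3: wait = 23
  Job 4: wait = 34
  Job 5: wait = 47
Sum of waiting times = 118
Average waiting time = 118/5 = 23.6

23.6


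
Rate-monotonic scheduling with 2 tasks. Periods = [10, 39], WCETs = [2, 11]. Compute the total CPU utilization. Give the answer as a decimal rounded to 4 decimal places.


Compute individual utilizations (exact fractions):
  Task 1: C/T = 2/10 = 1/5 (approx. 0.2)
  Task 2: C/T = 11/39 (approx. 0.2821)
Total utilization U = 1/5 + 11/39 = 94/195
Rounded to 4 decimal places: U = 0.4821
RM (Liu & Layland) bound for 2 tasks = 0.828427; compare with U = 94/195 (approx. 0.482051)
U <= bound, so schedulable by RM sufficient condition.

0.4821


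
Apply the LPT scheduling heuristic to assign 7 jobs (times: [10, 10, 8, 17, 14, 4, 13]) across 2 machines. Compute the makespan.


Sort jobs in decreasing order (LPT): [17, 14, 13, 10, 10, 8, 4]
Assign each job to the least loaded machine:
  Machine 1: jobs [17, 10, 10], load = 37
  Machine 2: jobs [14, 13, 8, 4], load = 39
Makespan = max load = 39

39


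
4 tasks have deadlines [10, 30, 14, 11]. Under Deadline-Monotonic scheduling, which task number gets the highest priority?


Sort tasks by relative deadline (ascending):
  Task 1: deadline = 10
  Task 4: deadline = 11
  Task 3: deadline = 14
  Task 2: deadline = 30
Priority order (highest first): [1, 4, 3, 2]
Highest priority task = 1

1


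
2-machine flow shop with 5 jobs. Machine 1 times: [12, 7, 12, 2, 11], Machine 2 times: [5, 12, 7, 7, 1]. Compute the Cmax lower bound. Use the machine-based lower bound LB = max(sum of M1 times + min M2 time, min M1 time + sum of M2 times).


LB1 = sum(M1 times) + min(M2 times) = 44 + 1 = 45
LB2 = min(M1 times) + sum(M2 times) = 2 + 32 = 34
Lower bound = max(LB1, LB2) = max(45, 34) = 45

45


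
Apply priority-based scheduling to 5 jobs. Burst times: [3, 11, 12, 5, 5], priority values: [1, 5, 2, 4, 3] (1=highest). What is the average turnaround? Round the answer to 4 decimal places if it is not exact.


Sort by priority (ascending = highest first):
Order: [(1, 3), (2, 12), (3, 5), (4, 5), (5, 11)]
Completion times:
  Priority 1, burst=3, C=3
  Priority 2, burst=12, C=15
  Priority 3, burst=5, C=20
  Priority 4, burst=5, C=25
  Priority 5, burst=11, C=36
Average turnaround = 99/5 = 19.8

19.8


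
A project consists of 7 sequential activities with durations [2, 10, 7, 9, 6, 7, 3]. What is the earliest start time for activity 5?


Activity 5 starts after activities 1 through 4 complete.
Predecessor durations: [2, 10, 7, 9]
ES = 2 + 10 + 7 + 9 = 28

28


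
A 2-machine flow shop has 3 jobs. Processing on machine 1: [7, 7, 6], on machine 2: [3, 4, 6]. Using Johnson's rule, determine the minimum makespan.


Apply Johnson's rule:
  Group 1 (a <= b): [(3, 6, 6)]
  Group 2 (a > b): [(2, 7, 4), (1, 7, 3)]
Optimal job order: [3, 2, 1]
Schedule:
  Job 3: M1 done at 6, M2 done at 12
  Job 2: M1 done at 13, M2 done at 17
  Job 1: M1 done at 20, M2 done at 23
Makespan = 23

23


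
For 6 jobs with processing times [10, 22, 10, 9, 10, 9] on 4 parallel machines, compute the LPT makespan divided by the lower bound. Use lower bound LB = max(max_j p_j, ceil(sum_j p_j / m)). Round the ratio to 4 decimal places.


LPT order: [22, 10, 10, 10, 9, 9]
Machine loads after assignment: [22, 19, 19, 10]
LPT makespan = 22
Lower bound = max(max_job, ceil(total/4)) = max(22, 18) = 22
Ratio = 22 / 22 = 1.0

1.0


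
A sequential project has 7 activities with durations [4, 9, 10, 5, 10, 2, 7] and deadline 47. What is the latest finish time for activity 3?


LF(activity 3) = deadline - sum of successor durations
Successors: activities 4 through 7 with durations [5, 10, 2, 7]
Sum of successor durations = 24
LF = 47 - 24 = 23

23


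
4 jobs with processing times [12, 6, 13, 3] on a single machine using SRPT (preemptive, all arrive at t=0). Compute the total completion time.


Since all jobs arrive at t=0, SRPT equals SPT ordering.
SPT order: [3, 6, 12, 13]
Completion times:
  Job 1: p=3, C=3
  Job 2: p=6, C=9
  Job 3: p=12, C=21
  Job 4: p=13, C=34
Total completion time = 3 + 9 + 21 + 34 = 67

67


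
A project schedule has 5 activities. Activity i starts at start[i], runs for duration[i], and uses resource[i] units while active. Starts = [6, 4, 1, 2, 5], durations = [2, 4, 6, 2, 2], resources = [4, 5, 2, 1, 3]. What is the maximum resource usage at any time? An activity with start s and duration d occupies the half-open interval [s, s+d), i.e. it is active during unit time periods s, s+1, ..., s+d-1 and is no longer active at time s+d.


Each activity i is active on [start_i, start_i + duration_i).
Compute total resource usage per time slot:
  t=0: active resources = [], total = 0
  t=1: active resources = [2], total = 2
  t=2: active resources = [2, 1], total = 3
  t=3: active resources = [2, 1], total = 3
  t=4: active resources = [5, 2], total = 7
  t=5: active resources = [5, 2, 3], total = 10
  t=6: active resources = [4, 5, 2, 3], total = 14
  t=7: active resources = [4, 5], total = 9
Peak resource demand = 14

14


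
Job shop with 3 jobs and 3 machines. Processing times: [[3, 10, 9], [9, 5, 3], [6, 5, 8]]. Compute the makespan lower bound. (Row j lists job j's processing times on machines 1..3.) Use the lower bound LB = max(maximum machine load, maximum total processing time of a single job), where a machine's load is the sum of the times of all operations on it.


Machine loads:
  Machine 1: 3 + 9 + 6 = 18
  Machine 2: 10 + 5 + 5 = 20
  Machine 3: 9 + 3 + 8 = 20
Max machine load = 20
Job totals:
  Job 1: 22
  Job 2: 17
  Job 3: 19
Max job total = 22
Lower bound = max(20, 22) = 22

22


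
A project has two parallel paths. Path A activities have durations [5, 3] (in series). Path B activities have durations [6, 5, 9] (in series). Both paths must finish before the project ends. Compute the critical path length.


Path A total = 5 + 3 = 8
Path B total = 6 + 5 + 9 = 20
Critical path = longest path = max(8, 20) = 20

20


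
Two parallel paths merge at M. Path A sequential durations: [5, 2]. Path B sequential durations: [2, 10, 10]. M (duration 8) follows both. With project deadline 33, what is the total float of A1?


Forward pass: ES(A1) = sum of predecessors on chain A = 0
EF = ES + duration = 0 + 5 = 5
Backward pass: LF(M) = deadline = 33; LS(M) = 33 - 8 = 25
LF(A1) = LS(M) - sum(successors on chain A) = 25 - 2 = 23
LS = LF - duration = 23 - 5 = 18
Total float = LS - ES = 18 - 0 = 18

18


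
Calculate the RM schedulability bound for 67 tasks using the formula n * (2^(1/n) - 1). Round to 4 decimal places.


Compute 2^(1/67) = 1.0103991798
Subtract 1: 1.0103991798 - 1 = 0.0103991798
Multiply by n: 67 * 0.0103991798 = 0.6967450466
Round to 4 dp: 0.6967

0.6967


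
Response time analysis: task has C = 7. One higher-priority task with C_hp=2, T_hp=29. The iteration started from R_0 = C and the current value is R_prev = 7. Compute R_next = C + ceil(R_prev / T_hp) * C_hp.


R_next = C + ceil(R_prev / T_hp) * C_hp
ceil(7 / 29) = ceil(0.2414) = 1
Interference = 1 * 2 = 2
R_next = 7 + 2 = 9

9


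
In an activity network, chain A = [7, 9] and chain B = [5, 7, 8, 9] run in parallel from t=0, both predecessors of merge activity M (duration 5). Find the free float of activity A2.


ES(A2) = sum of predecessors on chain A = 7
EF(A2) = ES + duration = 7 + 9 = 16
Successor of A2 is M. ES(M) = max(sum(A), sum(B)) = max(16, 29) = 29
Free float = ES(successor) - EF(current) = 29 - 16 = 13

13


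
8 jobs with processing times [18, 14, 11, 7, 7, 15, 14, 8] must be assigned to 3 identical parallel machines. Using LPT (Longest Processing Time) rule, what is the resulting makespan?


Sort jobs in decreasing order (LPT): [18, 15, 14, 14, 11, 8, 7, 7]
Assign each job to the least loaded machine:
  Machine 1: jobs [18, 8, 7], load = 33
  Machine 2: jobs [15, 11, 7], load = 33
  Machine 3: jobs [14, 14], load = 28
Makespan = max load = 33

33


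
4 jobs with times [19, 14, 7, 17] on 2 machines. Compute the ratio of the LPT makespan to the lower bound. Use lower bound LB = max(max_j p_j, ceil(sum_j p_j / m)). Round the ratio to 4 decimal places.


LPT order: [19, 17, 14, 7]
Machine loads after assignment: [26, 31]
LPT makespan = 31
Lower bound = max(max_job, ceil(total/2)) = max(19, 29) = 29
Ratio = 31 / 29 = 1.069

1.069


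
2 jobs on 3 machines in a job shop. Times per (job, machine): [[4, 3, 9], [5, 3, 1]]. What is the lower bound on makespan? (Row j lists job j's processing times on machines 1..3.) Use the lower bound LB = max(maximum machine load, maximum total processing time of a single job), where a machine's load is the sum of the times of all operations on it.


Machine loads:
  Machine 1: 4 + 5 = 9
  Machine 2: 3 + 3 = 6
  Machine 3: 9 + 1 = 10
Max machine load = 10
Job totals:
  Job 1: 16
  Job 2: 9
Max job total = 16
Lower bound = max(10, 16) = 16

16


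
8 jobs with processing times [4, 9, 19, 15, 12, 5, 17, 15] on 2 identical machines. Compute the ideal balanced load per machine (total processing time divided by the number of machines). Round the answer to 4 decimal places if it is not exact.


Total processing time = 4 + 9 + 19 + 15 + 12 + 5 + 17 + 15 = 96
Number of machines = 2
Ideal balanced load = 96 / 2 = 48.0

48.0


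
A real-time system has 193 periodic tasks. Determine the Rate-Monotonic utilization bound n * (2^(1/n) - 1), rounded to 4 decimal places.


Compute 2^(1/193) = 1.0035978931
Subtract 1: 1.0035978931 - 1 = 0.0035978931
Multiply by n: 193 * 0.0035978931 = 0.6943933683
Round to 4 dp: 0.6944

0.6944


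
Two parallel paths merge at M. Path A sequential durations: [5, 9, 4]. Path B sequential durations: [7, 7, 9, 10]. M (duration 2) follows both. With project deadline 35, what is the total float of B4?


Forward pass: ES(B4) = sum of predecessors on chain B = 23
EF = ES + duration = 23 + 10 = 33
Backward pass: LF(M) = deadline = 35; LS(M) = 35 - 2 = 33
LF(B4) = LS(M) - sum(successors on chain B) = 33 - 0 = 33
LS = LF - duration = 33 - 10 = 23
Total float = LS - ES = 23 - 23 = 0

0


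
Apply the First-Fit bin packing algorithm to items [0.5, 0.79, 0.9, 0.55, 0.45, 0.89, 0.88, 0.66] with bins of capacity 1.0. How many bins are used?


Place items sequentially using First-Fit:
  Item 0.5 -> new Bin 1
  Item 0.79 -> new Bin 2
  Item 0.9 -> new Bin 3
  Item 0.55 -> new Bin 4
  Item 0.45 -> Bin 1 (now 0.95)
  Item 0.89 -> new Bin 5
  Item 0.88 -> new Bin 6
  Item 0.66 -> new Bin 7
Total bins used = 7

7


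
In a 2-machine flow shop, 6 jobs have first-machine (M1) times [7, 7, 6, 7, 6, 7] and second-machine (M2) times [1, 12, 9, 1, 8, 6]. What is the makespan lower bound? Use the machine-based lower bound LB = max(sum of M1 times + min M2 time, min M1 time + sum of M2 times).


LB1 = sum(M1 times) + min(M2 times) = 40 + 1 = 41
LB2 = min(M1 times) + sum(M2 times) = 6 + 37 = 43
Lower bound = max(LB1, LB2) = max(41, 43) = 43

43


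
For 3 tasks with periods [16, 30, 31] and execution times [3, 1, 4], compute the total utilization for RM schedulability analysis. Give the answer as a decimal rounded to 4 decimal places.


Compute individual utilizations (exact fractions):
  Task 1: C/T = 3/16 (approx. 0.1875)
  Task 2: C/T = 1/30 (approx. 0.0333)
  Task 3: C/T = 4/31 (approx. 0.129)
Total utilization U = 3/16 + 1/30 + 4/31 = 2603/7440
Rounded to 4 decimal places: U = 0.3499
RM (Liu & Layland) bound for 3 tasks = 0.779763; compare with U = 2603/7440 (approx. 0.349866)
U <= bound, so schedulable by RM sufficient condition.

0.3499


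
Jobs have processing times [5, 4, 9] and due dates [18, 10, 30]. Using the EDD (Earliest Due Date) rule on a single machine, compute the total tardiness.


Sort by due date (EDD order): [(4, 10), (5, 18), (9, 30)]
Compute completion times and tardiness:
  Job 1: p=4, d=10, C=4, tardiness=max(0,4-10)=0
  Job 2: p=5, d=18, C=9, tardiness=max(0,9-18)=0
  Job 3: p=9, d=30, C=18, tardiness=max(0,18-30)=0
Total tardiness = 0

0


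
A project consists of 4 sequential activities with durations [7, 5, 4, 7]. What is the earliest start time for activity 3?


Activity 3 starts after activities 1 through 2 complete.
Predecessor durations: [7, 5]
ES = 7 + 5 = 12

12


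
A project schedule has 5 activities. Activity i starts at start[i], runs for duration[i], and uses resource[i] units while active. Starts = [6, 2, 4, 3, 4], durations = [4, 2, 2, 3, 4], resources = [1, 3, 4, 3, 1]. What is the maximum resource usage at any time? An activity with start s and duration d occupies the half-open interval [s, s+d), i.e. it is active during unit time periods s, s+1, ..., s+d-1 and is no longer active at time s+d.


Each activity i is active on [start_i, start_i + duration_i).
Compute total resource usage per time slot:
  t=0: active resources = [], total = 0
  t=1: active resources = [], total = 0
  t=2: active resources = [3], total = 3
  t=3: active resources = [3, 3], total = 6
  t=4: active resources = [4, 3, 1], total = 8
  t=5: active resources = [4, 3, 1], total = 8
  t=6: active resources = [1, 1], total = 2
  t=7: active resources = [1, 1], total = 2
  t=8: active resources = [1], total = 1
  t=9: active resources = [1], total = 1
Peak resource demand = 8

8


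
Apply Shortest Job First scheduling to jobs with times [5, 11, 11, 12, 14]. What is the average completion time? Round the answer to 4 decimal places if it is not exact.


SJF order (ascending): [5, 11, 11, 12, 14]
Completion times:
  Job 1: burst=5, C=5
  Job 2: burst=11, C=16
  Job 3: burst=11, C=27
  Job 4: burst=12, C=39
  Job 5: burst=14, C=53
Average completion = 140/5 = 28.0

28.0


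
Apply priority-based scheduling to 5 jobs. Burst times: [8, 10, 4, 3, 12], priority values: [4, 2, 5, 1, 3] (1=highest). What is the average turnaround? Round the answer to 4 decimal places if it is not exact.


Sort by priority (ascending = highest first):
Order: [(1, 3), (2, 10), (3, 12), (4, 8), (5, 4)]
Completion times:
  Priority 1, burst=3, C=3
  Priority 2, burst=10, C=13
  Priority 3, burst=12, C=25
  Priority 4, burst=8, C=33
  Priority 5, burst=4, C=37
Average turnaround = 111/5 = 22.2

22.2


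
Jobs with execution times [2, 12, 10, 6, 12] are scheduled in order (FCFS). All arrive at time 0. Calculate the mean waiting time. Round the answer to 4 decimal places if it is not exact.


FCFS order (as given): [2, 12, 10, 6, 12]
Waiting times:
  Job 1: wait = 0
  Job 2: wait = 2
  Job 3: wait = 14
  Job 4: wait = 24
  Job 5: wait = 30
Sum of waiting times = 70
Average waiting time = 70/5 = 14.0

14.0


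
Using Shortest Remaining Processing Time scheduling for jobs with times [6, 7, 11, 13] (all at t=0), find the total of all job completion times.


Since all jobs arrive at t=0, SRPT equals SPT ordering.
SPT order: [6, 7, 11, 13]
Completion times:
  Job 1: p=6, C=6
  Job 2: p=7, C=13
  Job 3: p=11, C=24
  Job 4: p=13, C=37
Total completion time = 6 + 13 + 24 + 37 = 80

80


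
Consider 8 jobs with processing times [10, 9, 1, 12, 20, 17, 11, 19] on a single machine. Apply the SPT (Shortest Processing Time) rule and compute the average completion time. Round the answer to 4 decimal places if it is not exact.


Sort jobs by processing time (SPT order): [1, 9, 10, 11, 12, 17, 19, 20]
Compute completion times sequentially:
  Job 1: processing = 1, completes at 1
  Job 2: processing = 9, completes at 10
  Job 3: processing = 10, completes at 20
  Job 4: processing = 11, completes at 31
  Job 5: processing = 12, completes at 43
  Job 6: processing = 17, completes at 60
  Job 7: processing = 19, completes at 79
  Job 8: processing = 20, completes at 99
Sum of completion times = 343
Average completion time = 343/8 = 42.875

42.875


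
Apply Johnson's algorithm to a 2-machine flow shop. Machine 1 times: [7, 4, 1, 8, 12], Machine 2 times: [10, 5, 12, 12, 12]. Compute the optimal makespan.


Apply Johnson's rule:
  Group 1 (a <= b): [(3, 1, 12), (2, 4, 5), (1, 7, 10), (4, 8, 12), (5, 12, 12)]
  Group 2 (a > b): []
Optimal job order: [3, 2, 1, 4, 5]
Schedule:
  Job 3: M1 done at 1, M2 done at 13
  Job 2: M1 done at 5, M2 done at 18
  Job 1: M1 done at 12, M2 done at 28
  Job 4: M1 done at 20, M2 done at 40
  Job 5: M1 done at 32, M2 done at 52
Makespan = 52

52


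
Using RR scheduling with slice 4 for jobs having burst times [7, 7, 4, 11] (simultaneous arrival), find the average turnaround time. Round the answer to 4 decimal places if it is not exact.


Time quantum = 4
Execution trace:
  J1 runs 4 units, time = 4
  J2 runs 4 units, time = 8
  J3 runs 4 units, time = 12
  J4 runs 4 units, time = 16
  J1 runs 3 units, time = 19
  J2 runs 3 units, time = 22
  J4 runs 4 units, time = 26
  J4 runs 3 units, time = 29
Finish times: [19, 22, 12, 29]
Average turnaround = 82/4 = 20.5

20.5


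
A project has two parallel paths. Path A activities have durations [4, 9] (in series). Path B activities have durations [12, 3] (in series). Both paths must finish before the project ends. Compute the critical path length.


Path A total = 4 + 9 = 13
Path B total = 12 + 3 = 15
Critical path = longest path = max(13, 15) = 15

15


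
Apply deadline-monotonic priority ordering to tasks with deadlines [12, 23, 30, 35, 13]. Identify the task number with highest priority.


Sort tasks by relative deadline (ascending):
  Task 1: deadline = 12
  Task 5: deadline = 13
  Task 2: deadline = 23
  Task 3: deadline = 30
  Task 4: deadline = 35
Priority order (highest first): [1, 5, 2, 3, 4]
Highest priority task = 1

1


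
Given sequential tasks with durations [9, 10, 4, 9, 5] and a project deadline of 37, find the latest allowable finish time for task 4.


LF(activity 4) = deadline - sum of successor durations
Successors: activities 5 through 5 with durations [5]
Sum of successor durations = 5
LF = 37 - 5 = 32

32


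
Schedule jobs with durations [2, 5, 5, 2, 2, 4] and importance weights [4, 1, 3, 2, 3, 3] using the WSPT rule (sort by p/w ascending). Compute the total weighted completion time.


Compute p/w ratios and sort ascending (WSPT): [(2, 4), (2, 3), (2, 2), (4, 3), (5, 3), (5, 1)]
Compute weighted completion times:
  Job (p=2,w=4): C=2, w*C=4*2=8
  Job (p=2,w=3): C=4, w*C=3*4=12
  Job (p=2,w=2): C=6, w*C=2*6=12
  Job (p=4,w=3): C=10, w*C=3*10=30
  Job (p=5,w=3): C=15, w*C=3*15=45
  Job (p=5,w=1): C=20, w*C=1*20=20
Total weighted completion time = 127

127


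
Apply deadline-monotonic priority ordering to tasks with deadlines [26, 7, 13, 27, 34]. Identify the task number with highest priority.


Sort tasks by relative deadline (ascending):
  Task 2: deadline = 7
  Task 3: deadline = 13
  Task 1: deadline = 26
  Task 4: deadline = 27
  Task 5: deadline = 34
Priority order (highest first): [2, 3, 1, 4, 5]
Highest priority task = 2

2


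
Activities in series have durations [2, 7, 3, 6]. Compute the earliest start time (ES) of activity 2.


Activity 2 starts after activities 1 through 1 complete.
Predecessor durations: [2]
ES = 2 = 2

2


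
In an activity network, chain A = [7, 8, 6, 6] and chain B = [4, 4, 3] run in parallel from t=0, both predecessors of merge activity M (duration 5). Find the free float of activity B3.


ES(B3) = sum of predecessors on chain B = 8
EF(B3) = ES + duration = 8 + 3 = 11
Successor of B3 is M. ES(M) = max(sum(A), sum(B)) = max(27, 11) = 27
Free float = ES(successor) - EF(current) = 27 - 11 = 16

16


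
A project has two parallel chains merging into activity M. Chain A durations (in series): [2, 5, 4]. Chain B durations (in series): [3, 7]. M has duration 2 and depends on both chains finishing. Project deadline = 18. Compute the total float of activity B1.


Forward pass: ES(B1) = sum of predecessors on chain B = 0
EF = ES + duration = 0 + 3 = 3
Backward pass: LF(M) = deadline = 18; LS(M) = 18 - 2 = 16
LF(B1) = LS(M) - sum(successors on chain B) = 16 - 7 = 9
LS = LF - duration = 9 - 3 = 6
Total float = LS - ES = 6 - 0 = 6

6
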